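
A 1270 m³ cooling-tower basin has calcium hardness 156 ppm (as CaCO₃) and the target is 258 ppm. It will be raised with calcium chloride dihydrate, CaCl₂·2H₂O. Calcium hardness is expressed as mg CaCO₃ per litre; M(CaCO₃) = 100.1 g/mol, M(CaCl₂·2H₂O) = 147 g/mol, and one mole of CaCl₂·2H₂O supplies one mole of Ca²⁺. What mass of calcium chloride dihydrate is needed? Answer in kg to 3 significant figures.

190 kg

Volume: 1270 m³ = 1,270,000 L.
Hardness to add: (258 − 156) = 102 mg/L as CaCO₃ × 1,270,000 L = 129,500 g as CaCO₃.
Moles of Ca²⁺ (1 mol Ca²⁺ ≡ 1 mol CaCO₃): 129,500 / 100.1 g/mol = 1294 mol.
Mass of CaCl₂·2H₂O: 1294 × 147 = 190,200 g.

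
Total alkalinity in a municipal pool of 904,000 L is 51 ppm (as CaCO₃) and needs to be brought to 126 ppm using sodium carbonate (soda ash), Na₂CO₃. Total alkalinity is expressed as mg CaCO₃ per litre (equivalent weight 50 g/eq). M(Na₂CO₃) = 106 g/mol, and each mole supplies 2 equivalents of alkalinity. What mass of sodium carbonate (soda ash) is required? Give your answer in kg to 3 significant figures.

71.9 kg

Alkalinity to add: (126 − 51) = 75 mg/L as CaCO₃ × 904,000 L = 67,800 g as CaCO₃.
Equivalents: 67,800 g ÷ 50 g/eq = 1356 eq.
Each mole of Na₂CO₃ supplies 2 eq, so 1356 / 2 = 678 mol.
Mass: 678 mol × 106 g/mol = 71,870 g.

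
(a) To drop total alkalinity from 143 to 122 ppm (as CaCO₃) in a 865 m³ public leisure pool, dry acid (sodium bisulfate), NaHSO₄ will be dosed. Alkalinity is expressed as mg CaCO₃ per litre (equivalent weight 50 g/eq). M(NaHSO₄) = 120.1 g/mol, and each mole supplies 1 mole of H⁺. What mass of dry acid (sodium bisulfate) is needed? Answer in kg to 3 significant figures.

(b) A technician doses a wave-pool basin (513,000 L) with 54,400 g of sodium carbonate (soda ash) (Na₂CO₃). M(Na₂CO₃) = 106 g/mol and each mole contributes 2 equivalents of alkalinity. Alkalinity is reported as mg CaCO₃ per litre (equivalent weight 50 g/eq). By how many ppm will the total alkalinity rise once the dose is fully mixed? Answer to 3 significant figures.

(a) Volume: 865 m³ = 865,000 L.
(a) Alkalinity to neutralize: (143 − 122) = 21 mg/L as CaCO₃ × 865,000 L = 18,160 g as CaCO₃.
(a) Equivalents of H⁺ required: 18,160 ÷ 50 g/eq = 363.3 eq = 363.3 mol NaHSO₄.
(a) Mass of NaHSO₄: 363.3 × 120.1 = 43,630 g.

(b) Moles of Na₂CO₃: 54,400 g ÷ 106 g/mol = 513.2 mol → 1026 eq of alkalinity.
(b) As CaCO₃: 1026 eq × 50 g/eq = 51,320 g.
(b) Rise: 51,320 g / 513,000 L × 1000 = 100 mg/L.

(a) 43.6 kg; (b) 100 ppm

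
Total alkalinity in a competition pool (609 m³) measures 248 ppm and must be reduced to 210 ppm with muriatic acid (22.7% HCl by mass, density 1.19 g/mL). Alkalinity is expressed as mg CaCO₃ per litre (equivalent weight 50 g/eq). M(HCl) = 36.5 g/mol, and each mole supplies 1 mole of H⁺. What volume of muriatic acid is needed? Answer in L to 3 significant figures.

62.5 L

Volume: 609 m³ = 609,000 L.
Alkalinity to neutralize: (248 − 210) = 38 mg/L as CaCO₃ × 609,000 L = 23,140 g as CaCO₃.
Equivalents of H⁺ required: 23,140 ÷ 50 g/eq = 462.8 eq = 462.8 mol HCl.
Mass of HCl: 462.8 × 36.5 = 16,890 g.
Mass of 22.7% solution: 16,890 / 0.227 = 74,420 g.
Volume: 74,420 g ÷ 1.19 g/mL = 62,540 mL.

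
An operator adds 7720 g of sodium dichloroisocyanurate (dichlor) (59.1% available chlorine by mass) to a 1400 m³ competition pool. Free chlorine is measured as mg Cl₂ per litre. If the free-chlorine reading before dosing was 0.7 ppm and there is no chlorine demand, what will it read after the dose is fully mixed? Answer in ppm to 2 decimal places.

3.96 ppm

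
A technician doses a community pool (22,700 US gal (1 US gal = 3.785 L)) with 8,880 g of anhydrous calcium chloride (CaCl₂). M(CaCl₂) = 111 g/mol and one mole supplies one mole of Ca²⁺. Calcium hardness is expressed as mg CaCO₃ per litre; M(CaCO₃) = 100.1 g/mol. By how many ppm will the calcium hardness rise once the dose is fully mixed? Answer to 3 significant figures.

93.2 ppm

Volume: 22,700 US gal × 3.785 L/gal = 85,920 L.
Moles of Ca²⁺: 8,880 g ÷ 111 g/mol = 80 mol.
As CaCO₃: 80 mol × 100.1 g/mol = 8008 g.
Rise: 8008 g / 85,920 L × 1000 = 93.2 mg/L.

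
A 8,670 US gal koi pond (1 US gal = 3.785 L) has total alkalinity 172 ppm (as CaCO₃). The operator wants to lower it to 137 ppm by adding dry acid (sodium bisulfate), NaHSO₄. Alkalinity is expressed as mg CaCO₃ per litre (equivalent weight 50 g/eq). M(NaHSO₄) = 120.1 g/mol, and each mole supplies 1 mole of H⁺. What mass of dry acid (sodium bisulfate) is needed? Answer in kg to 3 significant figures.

2.76 kg

Volume: 8,670 US gal × 3.785 L/gal = 32,816 L.
Alkalinity to neutralize: (172 − 137) = 35 mg/L as CaCO₃ × 32,816 L = 1149 g as CaCO₃.
Equivalents of H⁺ required: 1149 ÷ 50 g/eq = 22.97 eq = 22.97 mol NaHSO₄.
Mass of NaHSO₄: 22.97 × 120.1 = 2759 g.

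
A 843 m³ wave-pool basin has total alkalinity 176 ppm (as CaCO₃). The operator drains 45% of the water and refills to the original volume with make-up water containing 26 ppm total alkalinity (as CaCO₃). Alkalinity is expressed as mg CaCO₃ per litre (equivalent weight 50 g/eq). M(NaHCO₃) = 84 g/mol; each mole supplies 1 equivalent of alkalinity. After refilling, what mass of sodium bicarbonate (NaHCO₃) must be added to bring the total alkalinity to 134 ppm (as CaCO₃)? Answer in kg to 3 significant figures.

36.1 kg

Volume: 843 m³ = 843,000 L.
After draining 45% and refilling: 176 × 0.55 + 26 × 0.45 = 108.5 ppm.
Deficit to target: 134 − 108.5 = 25.5 mg/L.
As CaCO₃: 25.5 mg/L × 843,000 L = 21,500 g; ÷ 50 g/eq ÷ 1 = 429.9 mol NaHCO₃.
Mass: 429.9 × 84 = 36,110 g.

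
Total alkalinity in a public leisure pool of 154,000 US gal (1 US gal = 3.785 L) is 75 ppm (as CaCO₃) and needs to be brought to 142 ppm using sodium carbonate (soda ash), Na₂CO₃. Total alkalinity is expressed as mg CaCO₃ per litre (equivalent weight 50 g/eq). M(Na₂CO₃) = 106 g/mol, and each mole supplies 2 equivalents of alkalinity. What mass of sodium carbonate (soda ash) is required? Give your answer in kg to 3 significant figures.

Volume: 154,000 US gal × 3.785 L/gal = 582,890 L.
Alkalinity to add: (142 − 75) = 67 mg/L as CaCO₃ × 582,890 L = 39,050 g as CaCO₃.
Equivalents: 39,050 g ÷ 50 g/eq = 781.1 eq.
Each mole of Na₂CO₃ supplies 2 eq, so 781.1 / 2 = 390.5 mol.
Mass: 390.5 mol × 106 g/mol = 41,400 g.

41.4 kg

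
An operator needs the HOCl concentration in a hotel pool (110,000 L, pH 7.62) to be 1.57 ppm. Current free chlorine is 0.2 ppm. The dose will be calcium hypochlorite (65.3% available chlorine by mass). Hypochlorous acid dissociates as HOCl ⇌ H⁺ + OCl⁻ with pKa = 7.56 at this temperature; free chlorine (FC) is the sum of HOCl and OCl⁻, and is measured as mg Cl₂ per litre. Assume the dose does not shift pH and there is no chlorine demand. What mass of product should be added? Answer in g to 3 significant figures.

[OCl⁻]/[HOCl] = 10^(pH − pKa) = 10^(7.62 − 7.56) = 1.148; fraction as HOCl = 1/(1 + 1.148) = 0.4655.
Free chlorine required for 1.57 ppm HOCl: 1.57 / 0.4655 = 3.373 ppm.
FC to add: 3.373 − 0.2 = 3.173 mg/L as Cl₂.
Cl₂ equivalent: 3.173 mg/L × 110,000 L = 349 g.
Product at 65.3% available Cl: 349 / 0.653 = 534.4 g.

534 g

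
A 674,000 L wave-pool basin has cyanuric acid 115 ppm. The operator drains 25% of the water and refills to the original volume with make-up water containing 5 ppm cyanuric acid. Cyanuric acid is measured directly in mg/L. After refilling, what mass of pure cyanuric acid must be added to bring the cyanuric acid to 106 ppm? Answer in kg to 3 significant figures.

After draining 25% and refilling: 115 × 0.75 + 5 × 0.25 = 87.5 ppm.
Deficit to target: 106 − 87.5 = 18.5 mg/L.
Mass: 18.5 mg/L × 674,000 L = 12,470 g cyanuric acid.

12.5 kg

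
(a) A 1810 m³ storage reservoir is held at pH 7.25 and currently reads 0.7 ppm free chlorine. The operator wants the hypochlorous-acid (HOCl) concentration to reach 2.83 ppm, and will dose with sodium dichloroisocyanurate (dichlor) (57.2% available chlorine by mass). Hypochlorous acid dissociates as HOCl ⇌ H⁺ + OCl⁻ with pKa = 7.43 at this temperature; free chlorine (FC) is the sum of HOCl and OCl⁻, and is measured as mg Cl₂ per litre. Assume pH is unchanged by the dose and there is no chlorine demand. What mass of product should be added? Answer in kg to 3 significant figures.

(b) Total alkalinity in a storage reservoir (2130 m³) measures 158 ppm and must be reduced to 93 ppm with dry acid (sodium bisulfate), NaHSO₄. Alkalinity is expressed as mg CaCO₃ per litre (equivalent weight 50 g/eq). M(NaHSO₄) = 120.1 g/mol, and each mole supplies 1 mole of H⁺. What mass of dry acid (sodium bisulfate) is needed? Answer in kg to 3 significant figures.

(a) Volume: 1810 m³ = 1,810,000 L.
(a) [OCl⁻]/[HOCl] = 10^(pH − pKa) = 10^(7.25 − 7.43) = 0.6607; fraction as HOCl = 1/(1 + 0.6607) = 0.6022.
(a) Free chlorine required for 2.83 ppm HOCl: 2.83 / 0.6022 = 4.7 ppm.
(a) FC to add: 4.7 − 0.7 = 4 mg/L as Cl₂.
(a) Cl₂ equivalent: 4 mg/L × 1,810,000 L = 7240 g.
(a) Product at 57.2% available Cl: 7240 / 0.572 = 12,660 g.

(b) Volume: 2130 m³ = 2,130,000 L.
(b) Alkalinity to neutralize: (158 − 93) = 65 mg/L as CaCO₃ × 2,130,000 L = 138,400 g as CaCO₃.
(b) Equivalents of H⁺ required: 138,400 ÷ 50 g/eq = 2769 eq = 2769 mol NaHSO₄.
(b) Mass of NaHSO₄: 2769 × 120.1 = 332,600 g.

(a) 12.7 kg; (b) 333 kg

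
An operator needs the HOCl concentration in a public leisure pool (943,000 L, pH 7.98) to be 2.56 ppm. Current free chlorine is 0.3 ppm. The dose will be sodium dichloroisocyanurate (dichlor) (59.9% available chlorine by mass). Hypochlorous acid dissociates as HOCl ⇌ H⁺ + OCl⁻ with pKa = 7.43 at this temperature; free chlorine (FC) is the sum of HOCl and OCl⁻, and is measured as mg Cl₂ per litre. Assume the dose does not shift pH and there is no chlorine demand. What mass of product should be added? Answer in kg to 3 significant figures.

[OCl⁻]/[HOCl] = 10^(pH − pKa) = 10^(7.98 − 7.43) = 3.548; fraction as HOCl = 1/(1 + 3.548) = 0.2199.
Free chlorine required for 2.56 ppm HOCl: 2.56 / 0.2199 = 11.64 ppm.
FC to add: 11.64 − 0.3 = 11.34 mg/L as Cl₂.
Cl₂ equivalent: 11.34 mg/L × 943,000 L = 10,700 g.
Product at 59.9% available Cl: 10,700 / 0.599 = 17,860 g.

17.9 kg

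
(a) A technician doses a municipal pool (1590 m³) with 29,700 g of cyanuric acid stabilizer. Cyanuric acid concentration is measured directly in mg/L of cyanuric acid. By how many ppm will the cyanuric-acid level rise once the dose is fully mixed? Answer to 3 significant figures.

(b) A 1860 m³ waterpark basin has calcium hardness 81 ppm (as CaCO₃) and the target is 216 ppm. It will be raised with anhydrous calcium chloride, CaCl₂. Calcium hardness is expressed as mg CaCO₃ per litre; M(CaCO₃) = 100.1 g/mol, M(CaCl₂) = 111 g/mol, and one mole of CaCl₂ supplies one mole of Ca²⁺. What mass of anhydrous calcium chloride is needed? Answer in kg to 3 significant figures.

(a) 18.7 ppm; (b) 278 kg

(a) Volume: 1590 m³ = 1,590,000 L.
(a) Rise: 29,700 g / 1,590,000 L × 1000 = 18.68 mg/L.

(b) Volume: 1860 m³ = 1,860,000 L.
(b) Hardness to add: (216 − 81) = 135 mg/L as CaCO₃ × 1,860,000 L = 251,100 g as CaCO₃.
(b) Moles of Ca²⁺ (1 mol Ca²⁺ ≡ 1 mol CaCO₃): 251,100 / 100.1 g/mol = 2508 mol.
(b) Mass of CaCl₂: 2508 × 111 = 278,400 g.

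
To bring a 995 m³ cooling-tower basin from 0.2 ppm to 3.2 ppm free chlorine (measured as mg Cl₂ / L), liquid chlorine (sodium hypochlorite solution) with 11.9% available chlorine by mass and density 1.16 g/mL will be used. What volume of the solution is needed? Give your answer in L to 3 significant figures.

21.6 L

Volume: 995 m³ = 995,000 L.
Chlorine deficit: 3.2 − 0.2 = 3 ppm = 3 mg/L as Cl₂.
Cl₂ equivalent needed: 3 mg/L × 995,000 L = 2,985,000 mg = 2985 g.
Product at 11.9% available chlorine: 2985 / 0.119 = 25,080 g.
Volume at density 1.16 g/mL: 25,080 g ÷ 1.16 g/mL = 21,620 mL.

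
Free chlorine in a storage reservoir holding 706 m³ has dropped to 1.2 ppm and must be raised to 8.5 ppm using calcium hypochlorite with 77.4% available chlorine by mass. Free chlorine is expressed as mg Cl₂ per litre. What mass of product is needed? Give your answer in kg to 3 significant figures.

6.66 kg

Volume: 706 m³ = 706,000 L.
Chlorine deficit: 8.5 − 1.2 = 7.3 ppm = 7.3 mg/L as Cl₂.
Cl₂ equivalent needed: 7.3 mg/L × 706,000 L = 5,154,000 mg = 5154 g.
Product at 77.4% available chlorine: 5154 / 0.774 = 6659 g.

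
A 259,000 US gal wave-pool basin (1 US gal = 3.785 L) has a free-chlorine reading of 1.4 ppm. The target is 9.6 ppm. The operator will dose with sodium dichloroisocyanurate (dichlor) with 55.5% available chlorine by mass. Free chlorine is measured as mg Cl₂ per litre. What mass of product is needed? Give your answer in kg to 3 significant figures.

14.5 kg

Volume: 259,000 US gal × 3.785 L/gal = 980,315 L.
Chlorine deficit: 9.6 − 1.4 = 8.2 ppm = 8.2 mg/L as Cl₂.
Cl₂ equivalent needed: 8.2 mg/L × 980,315 L = 8,039,000 mg = 8039 g.
Product at 55.5% available chlorine: 8039 / 0.555 = 14,480 g.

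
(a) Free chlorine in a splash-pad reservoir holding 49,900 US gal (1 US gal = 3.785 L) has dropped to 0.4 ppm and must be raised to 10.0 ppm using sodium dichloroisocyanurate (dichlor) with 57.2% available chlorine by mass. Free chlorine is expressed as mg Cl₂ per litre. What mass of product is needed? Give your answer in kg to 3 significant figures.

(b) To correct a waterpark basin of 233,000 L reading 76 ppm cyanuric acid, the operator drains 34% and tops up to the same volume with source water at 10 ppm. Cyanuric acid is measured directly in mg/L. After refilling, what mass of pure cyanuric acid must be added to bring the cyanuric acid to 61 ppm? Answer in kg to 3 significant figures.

(a) Volume: 49,900 US gal × 3.785 L/gal = 188,872 L.
(a) Chlorine deficit: 10.0 − 0.4 = 9.6 ppm = 9.6 mg/L as Cl₂.
(a) Cl₂ equivalent needed: 9.6 mg/L × 188,872 L = 1,813,000 mg = 1813 g.
(a) Product at 57.2% available chlorine: 1813 / 0.572 = 3170 g.

(b) After draining 34% and refilling: 76 × 0.66 + 10 × 0.34 = 53.56 ppm.
(b) Deficit to target: 61 − 53.56 = 7.44 mg/L.
(b) Mass: 7.44 mg/L × 233,000 L = 1734 g cyanuric acid.

(a) 3.17 kg; (b) 1.73 kg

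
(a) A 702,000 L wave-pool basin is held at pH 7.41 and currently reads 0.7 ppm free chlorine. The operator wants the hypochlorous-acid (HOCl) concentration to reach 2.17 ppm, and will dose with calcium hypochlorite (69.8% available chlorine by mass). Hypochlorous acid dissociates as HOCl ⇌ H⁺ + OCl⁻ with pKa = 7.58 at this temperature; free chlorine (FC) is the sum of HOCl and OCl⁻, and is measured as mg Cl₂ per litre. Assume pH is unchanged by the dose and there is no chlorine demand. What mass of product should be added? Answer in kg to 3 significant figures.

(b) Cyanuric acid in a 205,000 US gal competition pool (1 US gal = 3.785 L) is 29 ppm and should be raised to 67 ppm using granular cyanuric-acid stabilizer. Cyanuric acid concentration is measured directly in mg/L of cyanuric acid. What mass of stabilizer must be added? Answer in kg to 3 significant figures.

(a) [OCl⁻]/[HOCl] = 10^(pH − pKa) = 10^(7.41 − 7.58) = 0.6761; fraction as HOCl = 1/(1 + 0.6761) = 0.5966.
(a) Free chlorine required for 2.17 ppm HOCl: 2.17 / 0.5966 = 3.637 ppm.
(a) FC to add: 3.637 − 0.7 = 2.937 mg/L as Cl₂.
(a) Cl₂ equivalent: 2.937 mg/L × 702,000 L = 2062 g.
(a) Product at 69.8% available Cl: 2062 / 0.698 = 2954 g.

(b) Volume: 205,000 US gal × 3.785 L/gal = 775,925 L.
(b) CYA to add: (67 − 29) = 38 mg/L × 775,925 L = 29,490 g cyanuric acid.

(a) 2.95 kg; (b) 29.5 kg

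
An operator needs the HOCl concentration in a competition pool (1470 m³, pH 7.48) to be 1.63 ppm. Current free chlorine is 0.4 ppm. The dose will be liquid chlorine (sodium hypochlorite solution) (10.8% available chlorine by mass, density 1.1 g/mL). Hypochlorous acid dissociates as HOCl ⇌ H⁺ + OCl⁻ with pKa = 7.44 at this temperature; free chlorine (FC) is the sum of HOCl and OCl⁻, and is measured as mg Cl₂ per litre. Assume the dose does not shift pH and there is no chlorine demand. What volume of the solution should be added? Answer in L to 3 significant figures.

37.3 L

Volume: 1470 m³ = 1,470,000 L.
[OCl⁻]/[HOCl] = 10^(pH − pKa) = 10^(7.48 − 7.44) = 1.096; fraction as HOCl = 1/(1 + 1.096) = 0.477.
Free chlorine required for 1.63 ppm HOCl: 1.63 / 0.477 = 3.417 ppm.
FC to add: 3.417 − 0.4 = 3.017 mg/L as Cl₂.
Cl₂ equivalent: 3.017 mg/L × 1,470,000 L = 4435 g.
Product at 10.8% available Cl: 4435 / 0.108 = 41,070 g.
Volume: 41,070 g ÷ 1.1 g/mL = 37,330 mL.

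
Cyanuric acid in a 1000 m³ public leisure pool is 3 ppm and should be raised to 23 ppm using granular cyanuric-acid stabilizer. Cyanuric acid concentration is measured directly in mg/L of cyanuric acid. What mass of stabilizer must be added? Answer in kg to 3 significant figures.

20.0 kg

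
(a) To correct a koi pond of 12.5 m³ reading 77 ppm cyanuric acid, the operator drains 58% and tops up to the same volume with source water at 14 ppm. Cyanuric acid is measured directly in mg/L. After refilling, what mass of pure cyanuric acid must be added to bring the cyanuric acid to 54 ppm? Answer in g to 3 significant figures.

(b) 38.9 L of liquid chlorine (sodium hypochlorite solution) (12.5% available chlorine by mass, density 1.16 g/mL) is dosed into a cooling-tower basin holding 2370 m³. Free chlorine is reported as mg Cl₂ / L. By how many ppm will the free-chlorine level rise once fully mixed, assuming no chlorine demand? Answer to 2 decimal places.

(a) 169 g; (b) 2.38 ppm

(a) Volume: 12.5 m³ = 12,500 L.
(a) After draining 58% and refilling: 77 × 0.42 + 14 × 0.58 = 40.46 ppm.
(a) Deficit to target: 54 − 40.46 = 13.54 mg/L.
(a) Mass: 13.54 mg/L × 12,500 L = 169.2 g cyanuric acid.

(b) Volume: 2370 m³ = 2,370,000 L.
(b) Mass of solution: 38.9 L × 1000 mL/L × 1.16 g/mL = 45,120 g.
(b) Available chlorine delivered: 45,120 g × 0.125 = 5640 g as Cl₂.
(b) Concentration rise: 5640 g / 2,370,000 L = 2.38 mg/L = 2.38 ppm.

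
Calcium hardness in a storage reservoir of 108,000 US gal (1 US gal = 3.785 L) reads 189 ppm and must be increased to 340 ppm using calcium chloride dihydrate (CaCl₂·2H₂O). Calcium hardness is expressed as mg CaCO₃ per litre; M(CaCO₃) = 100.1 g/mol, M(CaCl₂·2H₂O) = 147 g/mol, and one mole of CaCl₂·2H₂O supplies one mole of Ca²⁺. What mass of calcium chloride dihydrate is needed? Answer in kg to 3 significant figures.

90.6 kg

Volume: 108,000 US gal × 3.785 L/gal = 408,780 L.
Hardness to add: (340 − 189) = 151 mg/L as CaCO₃ × 408,780 L = 61,730 g as CaCO₃.
Moles of Ca²⁺ (1 mol Ca²⁺ ≡ 1 mol CaCO₃): 61,730 / 100.1 g/mol = 616.6 mol.
Mass of CaCl₂·2H₂O: 616.6 × 147 = 90,650 g.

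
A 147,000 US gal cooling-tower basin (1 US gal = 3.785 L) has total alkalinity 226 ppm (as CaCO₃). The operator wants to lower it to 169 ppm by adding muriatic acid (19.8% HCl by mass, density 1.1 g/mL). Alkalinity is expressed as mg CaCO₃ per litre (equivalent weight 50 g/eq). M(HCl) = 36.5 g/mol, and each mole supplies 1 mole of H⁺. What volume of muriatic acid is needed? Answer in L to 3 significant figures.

106 L

Volume: 147,000 US gal × 3.785 L/gal = 556,395 L.
Alkalinity to neutralize: (226 − 169) = 57 mg/L as CaCO₃ × 556,395 L = 31,710 g as CaCO₃.
Equivalents of H⁺ required: 31,710 ÷ 50 g/eq = 634.3 eq = 634.3 mol HCl.
Mass of HCl: 634.3 × 36.5 = 23,150 g.
Mass of 19.8% solution: 23,150 / 0.198 = 116,900 g.
Volume: 116,900 g ÷ 1.1 g/mL = 106,300 mL.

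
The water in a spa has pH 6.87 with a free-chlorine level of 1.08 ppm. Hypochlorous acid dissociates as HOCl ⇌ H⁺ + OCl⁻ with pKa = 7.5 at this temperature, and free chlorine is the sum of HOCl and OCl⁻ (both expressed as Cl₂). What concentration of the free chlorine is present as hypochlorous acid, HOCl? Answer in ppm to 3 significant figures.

[OCl⁻]/[HOCl] = 10^(pH − pKa) = 10^(6.87 − 7.5) = 10^-0.63 = 0.2344.
Fraction as HOCl = 1 / (1 + 0.2344) = 0.8101.
HOCl = 0.8101 × 1.08 ppm = 0.8749 ppm.

0.875 ppm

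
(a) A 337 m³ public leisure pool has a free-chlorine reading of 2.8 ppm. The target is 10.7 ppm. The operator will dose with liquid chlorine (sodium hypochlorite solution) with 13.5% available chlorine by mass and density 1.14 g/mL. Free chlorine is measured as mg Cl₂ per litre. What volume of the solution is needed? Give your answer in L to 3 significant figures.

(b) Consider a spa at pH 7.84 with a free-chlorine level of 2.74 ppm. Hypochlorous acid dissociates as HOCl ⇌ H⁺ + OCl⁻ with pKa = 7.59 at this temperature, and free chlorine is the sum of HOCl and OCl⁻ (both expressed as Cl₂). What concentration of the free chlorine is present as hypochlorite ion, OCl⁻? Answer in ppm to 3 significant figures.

(a) Volume: 337 m³ = 337,000 L.
(a) Chlorine deficit: 10.7 − 2.8 = 7.9 ppm = 7.9 mg/L as Cl₂.
(a) Cl₂ equivalent needed: 7.9 mg/L × 337,000 L = 2,662,000 mg = 2662 g.
(a) Product at 13.5% available chlorine: 2662 / 0.135 = 19,720 g.
(a) Volume at density 1.14 g/mL: 19,720 g ÷ 1.14 g/mL = 17,300 mL.

(b) [OCl⁻]/[HOCl] = 10^(pH − pKa) = 10^(7.84 − 7.59) = 10^0.25 = 1.778.
(b) Fraction as HOCl = 1 / (1 + 1.778) = 0.3599.
(b) OCl⁻ = (1 − 0.3599) × 2.74 ppm = 1.754 ppm.

(a) 17.3 L; (b) 1.75 ppm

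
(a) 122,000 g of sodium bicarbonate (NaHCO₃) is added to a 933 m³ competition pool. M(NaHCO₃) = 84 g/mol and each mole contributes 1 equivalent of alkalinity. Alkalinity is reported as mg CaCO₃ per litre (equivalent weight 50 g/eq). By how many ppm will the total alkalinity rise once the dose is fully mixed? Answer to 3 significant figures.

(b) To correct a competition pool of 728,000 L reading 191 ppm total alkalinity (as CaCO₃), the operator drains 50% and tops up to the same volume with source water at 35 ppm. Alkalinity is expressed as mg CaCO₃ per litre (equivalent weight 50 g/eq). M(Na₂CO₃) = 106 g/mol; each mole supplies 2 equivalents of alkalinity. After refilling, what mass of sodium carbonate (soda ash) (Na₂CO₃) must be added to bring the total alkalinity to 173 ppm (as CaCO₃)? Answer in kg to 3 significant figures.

(a) 77.8 ppm; (b) 46.3 kg

(a) Volume: 933 m³ = 933,000 L.
(a) Moles of NaHCO₃: 122,000 g ÷ 84 g/mol = 1452 mol → 1452 eq of alkalinity.
(a) As CaCO₃: 1452 eq × 50 g/eq = 72,620 g.
(a) Rise: 72,620 g / 933,000 L × 1000 = 77.83 mg/L.

(b) After draining 50% and refilling: 191 × 0.50 + 35 × 0.50 = 113 ppm.
(b) Deficit to target: 173 − 113 = 60 mg/L.
(b) As CaCO₃: 60 mg/L × 728,000 L = 43,680 g; ÷ 50 g/eq ÷ 2 = 436.8 mol Na₂CO₃.
(b) Mass: 436.8 × 106 = 46,300 g.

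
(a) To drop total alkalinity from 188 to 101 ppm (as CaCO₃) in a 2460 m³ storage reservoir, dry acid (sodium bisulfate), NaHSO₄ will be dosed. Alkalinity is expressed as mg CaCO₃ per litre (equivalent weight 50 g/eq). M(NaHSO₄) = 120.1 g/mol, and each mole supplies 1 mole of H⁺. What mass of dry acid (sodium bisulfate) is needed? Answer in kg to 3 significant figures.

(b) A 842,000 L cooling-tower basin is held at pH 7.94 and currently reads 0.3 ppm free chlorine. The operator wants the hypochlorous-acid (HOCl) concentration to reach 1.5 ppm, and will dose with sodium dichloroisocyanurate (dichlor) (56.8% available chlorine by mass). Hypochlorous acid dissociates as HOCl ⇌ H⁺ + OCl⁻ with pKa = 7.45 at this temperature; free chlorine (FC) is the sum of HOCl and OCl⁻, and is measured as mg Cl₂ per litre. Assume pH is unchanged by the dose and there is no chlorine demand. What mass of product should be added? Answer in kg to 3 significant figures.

(a) Volume: 2460 m³ = 2,460,000 L.
(a) Alkalinity to neutralize: (188 − 101) = 87 mg/L as CaCO₃ × 2,460,000 L = 214,000 g as CaCO₃.
(a) Equivalents of H⁺ required: 214,000 ÷ 50 g/eq = 4280 eq = 4280 mol NaHSO₄.
(a) Mass of NaHSO₄: 4280 × 120.1 = 514,100 g.

(b) [OCl⁻]/[HOCl] = 10^(pH − pKa) = 10^(7.94 − 7.45) = 3.09; fraction as HOCl = 1/(1 + 3.09) = 0.2445.
(b) Free chlorine required for 1.5 ppm HOCl: 1.5 / 0.2445 = 6.135 ppm.
(b) FC to add: 6.135 − 0.3 = 5.835 mg/L as Cl₂.
(b) Cl₂ equivalent: 5.835 mg/L × 842,000 L = 4913 g.
(b) Product at 56.8% available Cl: 4913 / 0.568 = 8650 g.

(a) 514 kg; (b) 8.65 kg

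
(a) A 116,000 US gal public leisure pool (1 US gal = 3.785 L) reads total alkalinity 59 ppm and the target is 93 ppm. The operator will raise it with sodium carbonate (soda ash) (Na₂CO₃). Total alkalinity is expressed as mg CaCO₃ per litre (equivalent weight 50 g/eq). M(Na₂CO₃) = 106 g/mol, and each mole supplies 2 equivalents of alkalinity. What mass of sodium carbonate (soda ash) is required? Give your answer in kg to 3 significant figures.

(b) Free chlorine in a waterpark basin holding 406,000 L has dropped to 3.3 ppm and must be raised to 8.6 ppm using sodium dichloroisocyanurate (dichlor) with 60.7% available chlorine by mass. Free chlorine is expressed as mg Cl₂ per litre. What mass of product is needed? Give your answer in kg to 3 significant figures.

(a) Volume: 116,000 US gal × 3.785 L/gal = 439,060 L.
(a) Alkalinity to add: (93 − 59) = 34 mg/L as CaCO₃ × 439,060 L = 14,930 g as CaCO₃.
(a) Equivalents: 14,930 g ÷ 50 g/eq = 298.6 eq.
(a) Each mole of Na₂CO₃ supplies 2 eq, so 298.6 / 2 = 149.3 mol.
(a) Mass: 149.3 mol × 106 g/mol = 15,820 g.

(b) Chlorine deficit: 8.6 − 3.3 = 5.3 ppm = 5.3 mg/L as Cl₂.
(b) Cl₂ equivalent needed: 5.3 mg/L × 406,000 L = 2,152,000 mg = 2152 g.
(b) Product at 60.7% available chlorine: 2152 / 0.607 = 3545 g.

(a) 15.8 kg; (b) 3.54 kg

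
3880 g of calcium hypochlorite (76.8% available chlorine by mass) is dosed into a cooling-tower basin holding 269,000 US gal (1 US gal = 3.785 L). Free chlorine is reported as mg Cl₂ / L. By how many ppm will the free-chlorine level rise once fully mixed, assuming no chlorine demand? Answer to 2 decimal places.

Volume: 269,000 US gal × 3.785 L/gal = 1,018,165 L.
Available chlorine delivered: 3880 g × 0.768 = 2980 g as Cl₂.
Concentration rise: 2980 g / 1,018,165 L = 2.927 mg/L = 2.93 ppm.

2.93 ppm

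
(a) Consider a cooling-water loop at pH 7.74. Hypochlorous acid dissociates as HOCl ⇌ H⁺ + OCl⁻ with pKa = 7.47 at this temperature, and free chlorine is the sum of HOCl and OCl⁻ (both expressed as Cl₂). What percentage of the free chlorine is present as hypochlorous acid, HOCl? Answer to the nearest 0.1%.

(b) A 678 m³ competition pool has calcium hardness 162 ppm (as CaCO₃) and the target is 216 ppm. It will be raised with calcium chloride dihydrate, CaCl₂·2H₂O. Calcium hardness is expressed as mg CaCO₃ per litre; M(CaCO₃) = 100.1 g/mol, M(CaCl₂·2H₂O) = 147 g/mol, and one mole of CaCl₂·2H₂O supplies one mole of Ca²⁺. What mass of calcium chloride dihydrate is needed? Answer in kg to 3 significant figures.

(a) [OCl⁻]/[HOCl] = 10^(pH − pKa) = 10^(7.74 − 7.47) = 10^0.27 = 1.862.
(a) Fraction as HOCl = 1 / (1 + 1.862) = 0.3494.

(b) Volume: 678 m³ = 678,000 L.
(b) Hardness to add: (216 − 162) = 54 mg/L as CaCO₃ × 678,000 L = 36,610 g as CaCO₃.
(b) Moles of Ca²⁺ (1 mol Ca²⁺ ≡ 1 mol CaCO₃): 36,610 / 100.1 g/mol = 365.8 mol.
(b) Mass of CaCl₂·2H₂O: 365.8 × 147 = 53,770 g.

(a) 34.9%; (b) 53.8 kg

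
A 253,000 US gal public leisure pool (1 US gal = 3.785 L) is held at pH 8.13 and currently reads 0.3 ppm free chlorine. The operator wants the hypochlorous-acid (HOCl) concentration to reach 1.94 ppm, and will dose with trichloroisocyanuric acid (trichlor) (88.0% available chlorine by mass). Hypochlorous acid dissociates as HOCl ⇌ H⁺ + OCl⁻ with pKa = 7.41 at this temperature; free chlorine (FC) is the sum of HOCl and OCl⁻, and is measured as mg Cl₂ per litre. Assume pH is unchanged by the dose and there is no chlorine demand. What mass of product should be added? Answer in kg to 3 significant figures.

Volume: 253,000 US gal × 3.785 L/gal = 957,605 L.
[OCl⁻]/[HOCl] = 10^(pH − pKa) = 10^(8.13 − 7.41) = 5.248; fraction as HOCl = 1/(1 + 5.248) = 0.16.
Free chlorine required for 1.94 ppm HOCl: 1.94 / 0.16 = 12.12 ppm.
FC to add: 12.12 − 0.3 = 11.82 mg/L as Cl₂.
Cl₂ equivalent: 11.82 mg/L × 957,605 L = 11,320 g.
Product at 88.0% available Cl: 11,320 / 0.88 = 12,860 g.

12.9 kg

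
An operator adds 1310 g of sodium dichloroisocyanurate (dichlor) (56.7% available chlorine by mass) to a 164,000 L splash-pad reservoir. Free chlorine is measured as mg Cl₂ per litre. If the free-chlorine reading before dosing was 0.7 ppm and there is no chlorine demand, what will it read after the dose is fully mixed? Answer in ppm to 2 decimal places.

5.23 ppm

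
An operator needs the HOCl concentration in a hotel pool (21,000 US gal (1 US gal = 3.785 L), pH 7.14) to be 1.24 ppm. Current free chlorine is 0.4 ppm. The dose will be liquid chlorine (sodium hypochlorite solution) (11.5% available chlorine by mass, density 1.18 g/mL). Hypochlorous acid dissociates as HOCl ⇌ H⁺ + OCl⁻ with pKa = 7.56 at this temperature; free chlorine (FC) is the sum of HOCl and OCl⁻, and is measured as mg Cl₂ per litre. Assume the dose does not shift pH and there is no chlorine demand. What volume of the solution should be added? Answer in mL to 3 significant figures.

Volume: 21,000 US gal × 3.785 L/gal = 79,485 L.
[OCl⁻]/[HOCl] = 10^(pH − pKa) = 10^(7.14 − 7.56) = 0.3802; fraction as HOCl = 1/(1 + 0.3802) = 0.7245.
Free chlorine required for 1.24 ppm HOCl: 1.24 / 0.7245 = 1.711 ppm.
FC to add: 1.711 − 0.4 = 1.311 mg/L as Cl₂.
Cl₂ equivalent: 1.311 mg/L × 79,485 L = 104.2 g.
Product at 11.5% available Cl: 104.2 / 0.115 = 906.4 g.
Volume: 906.4 g ÷ 1.18 g/mL = 768.2 mL.

768 mL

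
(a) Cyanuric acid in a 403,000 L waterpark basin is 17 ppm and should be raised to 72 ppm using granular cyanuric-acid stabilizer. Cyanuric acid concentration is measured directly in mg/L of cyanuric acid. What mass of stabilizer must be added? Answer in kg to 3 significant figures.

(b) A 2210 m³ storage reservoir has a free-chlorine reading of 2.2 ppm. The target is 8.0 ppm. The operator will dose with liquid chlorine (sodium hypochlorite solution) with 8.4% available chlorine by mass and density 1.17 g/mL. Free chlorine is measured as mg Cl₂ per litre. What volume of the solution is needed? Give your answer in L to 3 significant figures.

(a) 22.2 kg; (b) 130 L

(a) CYA to add: (72 − 17) = 55 mg/L × 403,000 L = 22,160 g cyanuric acid.

(b) Volume: 2210 m³ = 2,210,000 L.
(b) Chlorine deficit: 8.0 − 2.2 = 5.8 ppm = 5.8 mg/L as Cl₂.
(b) Cl₂ equivalent needed: 5.8 mg/L × 2,210,000 L = 12,820,000 mg = 12,820 g.
(b) Product at 8.4% available chlorine: 12,820 / 0.084 = 152,600 g.
(b) Volume at density 1.17 g/mL: 152,600 g ÷ 1.17 g/mL = 130,400 mL.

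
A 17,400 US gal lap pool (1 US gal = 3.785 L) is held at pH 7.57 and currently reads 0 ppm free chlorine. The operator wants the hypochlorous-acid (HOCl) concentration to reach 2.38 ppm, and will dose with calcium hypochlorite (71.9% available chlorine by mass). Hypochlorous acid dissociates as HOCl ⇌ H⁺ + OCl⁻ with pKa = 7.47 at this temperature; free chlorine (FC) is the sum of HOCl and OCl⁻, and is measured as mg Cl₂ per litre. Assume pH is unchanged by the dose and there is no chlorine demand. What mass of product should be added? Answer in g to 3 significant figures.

492 g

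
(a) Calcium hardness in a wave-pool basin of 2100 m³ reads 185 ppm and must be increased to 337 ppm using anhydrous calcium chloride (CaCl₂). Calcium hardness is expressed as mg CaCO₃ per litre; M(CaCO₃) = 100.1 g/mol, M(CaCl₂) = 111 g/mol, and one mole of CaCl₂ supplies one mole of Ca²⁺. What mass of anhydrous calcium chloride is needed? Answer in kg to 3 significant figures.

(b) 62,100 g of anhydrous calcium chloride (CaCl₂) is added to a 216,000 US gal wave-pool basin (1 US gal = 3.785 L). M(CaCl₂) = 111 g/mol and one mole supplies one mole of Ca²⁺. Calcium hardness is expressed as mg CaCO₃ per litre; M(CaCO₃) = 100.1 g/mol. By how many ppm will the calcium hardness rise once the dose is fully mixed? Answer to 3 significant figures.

(a) 354 kg; (b) 68.5 ppm

(a) Volume: 2100 m³ = 2,100,000 L.
(a) Hardness to add: (337 − 185) = 152 mg/L as CaCO₃ × 2,100,000 L = 319,200 g as CaCO₃.
(a) Moles of Ca²⁺ (1 mol Ca²⁺ ≡ 1 mol CaCO₃): 319,200 / 100.1 g/mol = 3189 mol.
(a) Mass of CaCl₂: 3189 × 111 = 354,000 g.

(b) Volume: 216,000 US gal × 3.785 L/gal = 817,560 L.
(b) Moles of Ca²⁺: 62,100 g ÷ 111 g/mol = 559.5 mol.
(b) As CaCO₃: 559.5 mol × 100.1 g/mol = 56,000 g.
(b) Rise: 56,000 g / 817,560 L × 1000 = 68.5 mg/L.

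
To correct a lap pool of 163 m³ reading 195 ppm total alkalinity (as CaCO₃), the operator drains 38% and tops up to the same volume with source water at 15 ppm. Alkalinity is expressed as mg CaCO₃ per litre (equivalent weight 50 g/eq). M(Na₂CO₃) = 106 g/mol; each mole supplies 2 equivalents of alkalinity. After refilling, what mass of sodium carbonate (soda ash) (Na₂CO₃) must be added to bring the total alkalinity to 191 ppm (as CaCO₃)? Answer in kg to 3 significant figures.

11.1 kg

Volume: 163 m³ = 163,000 L.
After draining 38% and refilling: 195 × 0.62 + 15 × 0.38 = 126.6 ppm.
Deficit to target: 191 − 126.6 = 64.4 mg/L.
As CaCO₃: 64.4 mg/L × 163,000 L = 10,500 g; ÷ 50 g/eq ÷ 2 = 105 mol Na₂CO₃.
Mass: 105 × 106 = 11,130 g.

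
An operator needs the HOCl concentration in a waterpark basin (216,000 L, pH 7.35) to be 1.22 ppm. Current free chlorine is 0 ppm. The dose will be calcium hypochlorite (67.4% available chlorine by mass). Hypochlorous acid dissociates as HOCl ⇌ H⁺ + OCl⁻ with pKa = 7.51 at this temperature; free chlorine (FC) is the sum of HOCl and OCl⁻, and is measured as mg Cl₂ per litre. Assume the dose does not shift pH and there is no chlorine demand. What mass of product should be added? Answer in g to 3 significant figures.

661 g

[OCl⁻]/[HOCl] = 10^(pH − pKa) = 10^(7.35 − 7.51) = 0.6918; fraction as HOCl = 1/(1 + 0.6918) = 0.5911.
Free chlorine required for 1.22 ppm HOCl: 1.22 / 0.5911 = 2.064 ppm.
FC to add: 2.064 − 0 = 2.064 mg/L as Cl₂.
Cl₂ equivalent: 2.064 mg/L × 216,000 L = 445.8 g.
Product at 67.4% available Cl: 445.8 / 0.674 = 661.5 g.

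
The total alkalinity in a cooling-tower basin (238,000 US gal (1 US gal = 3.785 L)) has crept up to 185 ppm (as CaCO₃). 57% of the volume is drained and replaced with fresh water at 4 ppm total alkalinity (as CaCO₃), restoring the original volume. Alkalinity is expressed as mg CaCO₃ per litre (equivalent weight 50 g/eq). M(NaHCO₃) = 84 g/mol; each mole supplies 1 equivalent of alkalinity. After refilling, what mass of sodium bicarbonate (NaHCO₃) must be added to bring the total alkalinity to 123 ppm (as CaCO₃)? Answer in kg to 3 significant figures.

Volume: 238,000 US gal × 3.785 L/gal = 900,830 L.
After draining 57% and refilling: 185 × 0.43 + 4 × 0.57 = 81.83 ppm.
Deficit to target: 123 − 81.83 = 41.17 mg/L.
As CaCO₃: 41.17 mg/L × 900,830 L = 37,090 g; ÷ 50 g/eq ÷ 1 = 741.7 mol NaHCO₃.
Mass: 741.7 × 84 = 62,310 g.

62.3 kg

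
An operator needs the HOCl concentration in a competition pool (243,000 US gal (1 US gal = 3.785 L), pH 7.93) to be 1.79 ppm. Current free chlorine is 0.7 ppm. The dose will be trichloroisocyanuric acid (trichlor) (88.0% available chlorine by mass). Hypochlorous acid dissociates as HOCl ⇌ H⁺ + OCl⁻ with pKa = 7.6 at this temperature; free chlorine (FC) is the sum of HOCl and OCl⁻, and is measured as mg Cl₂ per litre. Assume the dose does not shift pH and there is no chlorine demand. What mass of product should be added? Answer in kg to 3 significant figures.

Volume: 243,000 US gal × 3.785 L/gal = 919,755 L.
[OCl⁻]/[HOCl] = 10^(pH − pKa) = 10^(7.93 − 7.6) = 2.138; fraction as HOCl = 1/(1 + 2.138) = 0.3187.
Free chlorine required for 1.79 ppm HOCl: 1.79 / 0.3187 = 5.617 ppm.
FC to add: 5.617 − 0.7 = 4.917 mg/L as Cl₂.
Cl₂ equivalent: 4.917 mg/L × 919,755 L = 4522 g.
Product at 88.0% available Cl: 4522 / 0.88 = 5139 g.

5.14 kg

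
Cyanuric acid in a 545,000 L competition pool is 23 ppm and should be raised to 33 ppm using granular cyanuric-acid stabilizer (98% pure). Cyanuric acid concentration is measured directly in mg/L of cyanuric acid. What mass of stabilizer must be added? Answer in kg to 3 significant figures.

5.56 kg

CYA to add: (33 − 23) = 10 mg/L × 545,000 L = 5450 g cyanuric acid.
At 98% purity: 5450 / 0.98 = 5561 g product.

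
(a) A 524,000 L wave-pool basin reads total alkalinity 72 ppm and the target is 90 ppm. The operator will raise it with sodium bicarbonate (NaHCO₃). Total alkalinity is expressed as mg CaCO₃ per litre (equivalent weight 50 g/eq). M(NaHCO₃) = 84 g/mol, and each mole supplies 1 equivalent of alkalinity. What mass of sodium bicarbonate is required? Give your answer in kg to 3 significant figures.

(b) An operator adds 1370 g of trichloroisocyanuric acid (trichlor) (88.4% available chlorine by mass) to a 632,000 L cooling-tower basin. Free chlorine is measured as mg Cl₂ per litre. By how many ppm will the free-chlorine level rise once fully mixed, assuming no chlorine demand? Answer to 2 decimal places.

(a) 15.8 kg; (b) 1.92 ppm

(a) Alkalinity to add: (90 − 72) = 18 mg/L as CaCO₃ × 524,000 L = 9432 g as CaCO₃.
(a) Equivalents: 9432 g ÷ 50 g/eq = 188.6 eq.
(a) NaHCO₃ supplies 1 eq per mole → 188.6 mol.
(a) Mass: 188.6 mol × 84 g/mol = 15,850 g.

(b) Available chlorine delivered: 1370 g × 0.884 = 1211 g as Cl₂.
(b) Concentration rise: 1211 g / 632,000 L = 1.916 mg/L = 1.92 ppm.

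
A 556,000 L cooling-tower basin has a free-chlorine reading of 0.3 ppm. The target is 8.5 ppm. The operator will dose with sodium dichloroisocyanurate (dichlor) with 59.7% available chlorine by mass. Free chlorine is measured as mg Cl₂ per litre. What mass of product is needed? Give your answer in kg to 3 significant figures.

7.64 kg

Chlorine deficit: 8.5 − 0.3 = 8.2 ppm = 8.2 mg/L as Cl₂.
Cl₂ equivalent needed: 8.2 mg/L × 556,000 L = 4,559,000 mg = 4559 g.
Product at 59.7% available chlorine: 4559 / 0.597 = 7637 g.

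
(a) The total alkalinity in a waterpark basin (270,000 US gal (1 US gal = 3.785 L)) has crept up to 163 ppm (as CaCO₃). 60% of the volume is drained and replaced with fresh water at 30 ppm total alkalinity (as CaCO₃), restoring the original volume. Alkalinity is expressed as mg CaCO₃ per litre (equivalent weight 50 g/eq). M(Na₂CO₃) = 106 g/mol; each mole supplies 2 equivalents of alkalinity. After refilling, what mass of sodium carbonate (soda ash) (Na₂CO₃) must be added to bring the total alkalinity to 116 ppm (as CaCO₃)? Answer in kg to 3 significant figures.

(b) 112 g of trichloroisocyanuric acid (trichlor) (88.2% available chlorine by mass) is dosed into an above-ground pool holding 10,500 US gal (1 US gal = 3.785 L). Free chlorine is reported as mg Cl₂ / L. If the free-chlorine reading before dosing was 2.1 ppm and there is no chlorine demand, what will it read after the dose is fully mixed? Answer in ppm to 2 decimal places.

(a) Volume: 270,000 US gal × 3.785 L/gal = 1,021,950 L.
(a) After draining 60% and refilling: 163 × 0.40 + 30 × 0.60 = 83.2 ppm.
(a) Deficit to target: 116 − 83.2 = 32.8 mg/L.
(a) As CaCO₃: 32.8 mg/L × 1,021,950 L = 33,520 g; ÷ 50 g/eq ÷ 2 = 335.2 mol Na₂CO₃.
(a) Mass: 335.2 × 106 = 35,530 g.

(b) Volume: 10,500 US gal × 3.785 L/gal = 39,742 L.
(b) Available chlorine delivered: 112 g × 0.882 = 98.78 g as Cl₂.
(b) Concentration rise: 98.78 g / 39,742 L = 2.486 mg/L = 2.49 ppm.
(b) Final FC: 2.1 + 2.49 = 4.59 ppm.

(a) 35.5 kg; (b) 4.59 ppm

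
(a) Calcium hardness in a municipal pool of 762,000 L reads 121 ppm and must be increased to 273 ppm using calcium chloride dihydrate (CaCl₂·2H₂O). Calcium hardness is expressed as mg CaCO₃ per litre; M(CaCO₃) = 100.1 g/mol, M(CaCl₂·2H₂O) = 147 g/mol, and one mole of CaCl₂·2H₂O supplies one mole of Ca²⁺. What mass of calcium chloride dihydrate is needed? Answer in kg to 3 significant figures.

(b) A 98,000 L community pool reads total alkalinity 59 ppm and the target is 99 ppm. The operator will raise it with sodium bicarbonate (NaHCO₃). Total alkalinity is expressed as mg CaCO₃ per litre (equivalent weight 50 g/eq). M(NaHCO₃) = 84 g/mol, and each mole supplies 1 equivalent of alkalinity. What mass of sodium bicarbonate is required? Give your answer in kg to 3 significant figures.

(a) 170 kg; (b) 6.59 kg

(a) Hardness to add: (273 − 121) = 152 mg/L as CaCO₃ × 762,000 L = 115,800 g as CaCO₃.
(a) Moles of Ca²⁺ (1 mol Ca²⁺ ≡ 1 mol CaCO₃): 115,800 / 100.1 g/mol = 1157 mol.
(a) Mass of CaCl₂·2H₂O: 1157 × 147 = 170,100 g.

(b) Alkalinity to add: (99 − 59) = 40 mg/L as CaCO₃ × 98,000 L = 3920 g as CaCO₃.
(b) Equivalents: 3920 g ÷ 50 g/eq = 78.4 eq.
(b) NaHCO₃ supplies 1 eq per mole → 78.4 mol.
(b) Mass: 78.4 mol × 84 g/mol = 6586 g.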